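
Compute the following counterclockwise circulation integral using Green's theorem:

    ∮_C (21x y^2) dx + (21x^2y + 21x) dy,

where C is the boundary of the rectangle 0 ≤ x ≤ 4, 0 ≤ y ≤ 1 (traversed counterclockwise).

Green's theorem converts the closed line integral into a double integral over the enclosed region D:

    ∮_C P dx + Q dy = ∬_D (∂Q/∂x - ∂P/∂y) dA.

Here P = 21x y^2, Q = 21x^2y + 21x, so

    ∂Q/∂x = 42x y + 21,    ∂P/∂y = 42x y,
    ∂Q/∂x - ∂P/∂y = 21.

D is the region 0 ≤ x ≤ 4, 0 ≤ y ≤ 1. Evaluating the double integral:

    ∬_D (21) dA = ∫_0^{4} ∫_0^{1} (21) dy dx.

Inner (y from 0 to 1): 21.
Outer (x from 0 to 4): 84.

Therefore ∮_C P dx + Q dy = 84.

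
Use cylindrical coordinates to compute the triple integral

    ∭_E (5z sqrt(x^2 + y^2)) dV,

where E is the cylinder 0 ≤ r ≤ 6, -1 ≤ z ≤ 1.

In cylindrical coordinates, x = r cos(θ), y = r sin(θ), z = z, and dV = r dr dθ dz.

The integrand becomes 5r z, so

    ∭_E (5z sqrt(x^2 + y^2)) dV = ∫_{0}^{2π} ∫_{0}^{6} ∫_{-1}^{1} (5r z) · r dz dr dθ.

Inner (z): 0.
Middle (r from 0 to 6): 0.
Outer (θ): 0.

Therefore the triple integral equals 0.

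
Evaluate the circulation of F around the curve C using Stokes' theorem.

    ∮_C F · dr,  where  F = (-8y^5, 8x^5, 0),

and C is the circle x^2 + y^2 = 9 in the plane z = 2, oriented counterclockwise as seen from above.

Let S be the flat disk x^2 + y^2 ≤ 9 in the plane z = 2, with upward unit normal n̂ = ẑ. By Stokes' theorem,

    ∮_C F · dr = ∬_S (∇ × F) · n̂ dS = ∬_D (curl F)_z dA,

where D is the disk x^2 + y^2 ≤ 9.

Compute the curl of F = (-8y^5, 8x^5, 0):
    (∇ × F)_x = ∂F_z/∂y - ∂F_y/∂z = 0,
    (∇ × F)_y = ∂F_x/∂z - ∂F_z/∂x = 0,
    (∇ × F)_z = ∂F_y/∂x - ∂F_x/∂y = 40x^4 + 40y^4.

On z = 2, (curl F)_z = 40x^4 + 40y^4.

Convert to polar (x = r cos θ, y = r sin θ, dA = r dr dθ); the integrand becomes 40r^4(sin(θ)^4 + cos(θ)^4), so

    ∬_D (curl F)_z dA = ∫_0^{2π} ∫_0^{3} (40r^4(sin(θ)^4 + cos(θ)^4)) · r dr dθ.

Inner (r from 0 to 3): 4860sin(θ)^4 + 4860cos(θ)^4.
Outer (θ from 0 to 2π): 7290π.

Therefore ∮_C F · dr = 7290π.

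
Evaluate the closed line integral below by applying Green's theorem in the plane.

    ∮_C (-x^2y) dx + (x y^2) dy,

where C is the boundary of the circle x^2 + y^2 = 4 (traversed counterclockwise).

Green's theorem converts the closed line integral into a double integral over the enclosed region D:

    ∮_C P dx + Q dy = ∬_D (∂Q/∂x - ∂P/∂y) dA.

Here P = -x^2y, Q = x y^2, so

    ∂Q/∂x = y^2,    ∂P/∂y = -x^2,
    ∂Q/∂x - ∂P/∂y = x^2 + y^2.

D is the region x^2 + y^2 ≤ 4. Evaluating the double integral:

In polar coordinates (x = r cos θ, y = r sin θ, dA = r dr dθ) the integrand becomes r^2, so

    ∬_D (x^2 + y^2) dA = ∫_0^{2π} ∫_0^{2} (r^2) · r dr dθ.

Inner (r from 0 to 2): 4.
Outer (θ from 0 to 2π): 8π.

Therefore ∮_C P dx + Q dy = 8π.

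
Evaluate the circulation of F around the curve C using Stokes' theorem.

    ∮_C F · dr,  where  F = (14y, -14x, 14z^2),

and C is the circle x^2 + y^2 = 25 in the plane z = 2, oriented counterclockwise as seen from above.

Let S be the flat disk x^2 + y^2 ≤ 25 in the plane z = 2, with upward unit normal n̂ = ẑ. By Stokes' theorem,

    ∮_C F · dr = ∬_S (∇ × F) · n̂ dS = ∬_D (curl F)_z dA,

where D is the disk x^2 + y^2 ≤ 25.

Compute the curl of F = (14y, -14x, 14z^2):
    (∇ × F)_x = ∂F_z/∂y - ∂F_y/∂z = 0,
    (∇ × F)_y = ∂F_x/∂z - ∂F_z/∂x = 0,
    (∇ × F)_z = ∂F_y/∂x - ∂F_x/∂y = -28.

On z = 2, (curl F)_z = -28.

Convert to polar (x = r cos θ, y = r sin θ, dA = r dr dθ); the integrand becomes -28, so

    ∬_D (curl F)_z dA = ∫_0^{2π} ∫_0^{5} (-28) · r dr dθ.

Inner (r from 0 to 5): -350.
Outer (θ from 0 to 2π): -700π.

Therefore ∮_C F · dr = -700π.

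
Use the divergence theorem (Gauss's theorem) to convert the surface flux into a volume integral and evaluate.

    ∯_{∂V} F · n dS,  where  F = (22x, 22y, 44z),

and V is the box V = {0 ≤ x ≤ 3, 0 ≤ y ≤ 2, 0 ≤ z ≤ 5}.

By the divergence theorem,

    ∯_{∂V} F · n dS = ∭_V (∇ · F) dV.

Compute the divergence:
    ∇ · F = ∂F_x/∂x + ∂F_y/∂y + ∂F_z/∂z = 22 + 22 + 44 = 88.

V is a rectangular box, so dV = dx dy dz with 0 ≤ x ≤ 3, 0 ≤ y ≤ 2, 0 ≤ z ≤ 5.

Integrate (88) over V as an iterated integral:

    ∭_V (∇·F) dV = ∫_0^{3} ∫_0^{2} ∫_0^{5} (88) dz dy dx.

Inner (z from 0 to 5): 440.
Middle (y from 0 to 2): 880.
Outer (x from 0 to 3): 2640.

Therefore ∯_{∂V} F · n dS = 2640.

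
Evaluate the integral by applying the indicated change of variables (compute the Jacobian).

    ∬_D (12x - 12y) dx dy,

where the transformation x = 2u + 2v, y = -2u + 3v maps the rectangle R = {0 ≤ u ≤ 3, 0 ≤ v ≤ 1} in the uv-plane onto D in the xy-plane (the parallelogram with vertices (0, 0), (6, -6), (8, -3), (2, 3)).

Compute the Jacobian determinant of (x, y) with respect to (u, v):

    ∂(x,y)/∂(u,v) = | 2  2 | = (2)(3) - (2)(-2) = 10.
                   | -2  3 |

Its absolute value is |J| = 10 (the area scaling factor).

Substituting x = 2u + 2v, y = -2u + 3v into the integrand,

    12x - 12y → 48u - 12v,

so the integral becomes

    ∬_R (48u - 12v) · |J| du dv = ∫_0^3 ∫_0^1 (480u - 120v) dv du.

Inner (v): 480u - 60.
Outer (u): 1980.

Therefore ∬_D (12x - 12y) dx dy = 1980.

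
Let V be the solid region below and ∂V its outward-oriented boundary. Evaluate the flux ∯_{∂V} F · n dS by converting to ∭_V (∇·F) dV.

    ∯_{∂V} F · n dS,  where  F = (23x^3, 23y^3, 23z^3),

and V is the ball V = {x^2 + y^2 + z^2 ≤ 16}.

By the divergence theorem,

    ∯_{∂V} F · n dS = ∭_V (∇ · F) dV.

Compute the divergence:
    ∇ · F = ∂F_x/∂x + ∂F_y/∂y + ∂F_z/∂z = 69x^2 + 69y^2 + 69z^2.

In spherical coordinates, x = ρ sin(φ) cos(θ), y = ρ sin(φ) sin(θ), z = ρ cos(φ), dV = ρ^2 sin(φ) dρ dφ dθ, with 0 ≤ ρ ≤ 4, 0 ≤ φ ≤ π, 0 ≤ θ ≤ 2π.

The integrand, after substitution and multiplying by the volume element, becomes (69ρ^2) · ρ^2 sin(φ), so

    ∭_V (∇·F) dV = ∫_0^{2π} ∫_0^{π} ∫_0^{4} (69ρ^2) · ρ^2 sin(φ) dρ dφ dθ.

Inner (ρ from 0 to 4): 70656sin(φ)/5.
Middle (φ from 0 to π): 141312/5.
Outer (θ from 0 to 2π): 282624π/5.

Therefore ∯_{∂V} F · n dS = 282624π/5.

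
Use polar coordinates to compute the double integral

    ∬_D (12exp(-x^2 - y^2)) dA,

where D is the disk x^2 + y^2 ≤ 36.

The region D is 0 ≤ r ≤ 6, 0 ≤ θ ≤ 2π in polar coordinates, where x = r cos(θ), y = r sin(θ), and dA = r dr dθ.

Under the substitution, the integrand becomes 12exp(-r^2), so

    ∬_D (12exp(-x^2 - y^2)) dA = ∫_{0}^{2π} ∫_{0}^{6} (12exp(-r^2)) · r dr dθ.

Inner integral (in r): ∫_{0}^{6} (12exp(-r^2)) · r dr = 6 - 6exp(-36).

Outer integral (in θ): ∫_{0}^{2π} (6 - 6exp(-36)) dθ = -12π exp(-36) + 12π.

Therefore ∬_D (12exp(-x^2 - y^2)) dA = -12π exp(-36) + 12π.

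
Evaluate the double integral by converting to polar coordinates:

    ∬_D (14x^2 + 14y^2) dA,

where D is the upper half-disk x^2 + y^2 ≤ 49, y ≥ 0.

The region D is 0 ≤ r ≤ 7, 0 ≤ θ ≤ π in polar coordinates, where x = r cos(θ), y = r sin(θ), and dA = r dr dθ.

Under the substitution, the integrand becomes 14r^2, so

    ∬_D (14x^2 + 14y^2) dA = ∫_{0}^{π} ∫_{0}^{7} (14r^2) · r dr dθ.

Inner integral (in r): ∫_{0}^{7} (14r^2) · r dr = 16807/2.

Outer integral (in θ): ∫_{0}^{π} (16807/2) dθ = 16807π/2.

Therefore ∬_D (14x^2 + 14y^2) dA = 16807π/2.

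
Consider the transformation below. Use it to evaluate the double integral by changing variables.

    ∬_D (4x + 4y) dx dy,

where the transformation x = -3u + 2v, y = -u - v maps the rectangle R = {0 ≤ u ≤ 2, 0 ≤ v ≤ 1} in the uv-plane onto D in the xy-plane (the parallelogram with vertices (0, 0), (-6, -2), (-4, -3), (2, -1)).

Compute the Jacobian determinant of (x, y) with respect to (u, v):

    ∂(x,y)/∂(u,v) = | -3  2 | = (-3)(-1) - (2)(-1) = 5.
                   | -1  -1 |

Its absolute value is |J| = 5 (the area scaling factor).

Substituting x = -3u + 2v, y = -u - v into the integrand,

    4x + 4y → -16u + 4v,

so the integral becomes

    ∬_R (-16u + 4v) · |J| du dv = ∫_0^2 ∫_0^1 (-80u + 20v) dv du.

Inner (v): 10 - 80u.
Outer (u): -140.

Therefore ∬_D (4x + 4y) dx dy = -140.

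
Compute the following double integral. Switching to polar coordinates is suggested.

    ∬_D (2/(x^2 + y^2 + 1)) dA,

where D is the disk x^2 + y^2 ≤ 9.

The region D is 0 ≤ r ≤ 3, 0 ≤ θ ≤ 2π in polar coordinates, where x = r cos(θ), y = r sin(θ), and dA = r dr dθ.

Under the substitution, the integrand becomes 2/(r^2 + 1), so

    ∬_D (2/(x^2 + y^2 + 1)) dA = ∫_{0}^{2π} ∫_{0}^{3} (2/(r^2 + 1)) · r dr dθ.

Inner integral (in r): ∫_{0}^{3} (2/(r^2 + 1)) · r dr = log(10).

Outer integral (in θ): ∫_{0}^{2π} (log(10)) dθ = 2π log(10).

Therefore ∬_D (2/(x^2 + y^2 + 1)) dA = 2π log(10).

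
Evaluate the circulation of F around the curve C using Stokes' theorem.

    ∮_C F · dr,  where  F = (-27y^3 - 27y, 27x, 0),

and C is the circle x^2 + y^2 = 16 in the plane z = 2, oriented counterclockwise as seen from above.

Let S be the flat disk x^2 + y^2 ≤ 16 in the plane z = 2, with upward unit normal n̂ = ẑ. By Stokes' theorem,

    ∮_C F · dr = ∬_S (∇ × F) · n̂ dS = ∬_D (curl F)_z dA,

where D is the disk x^2 + y^2 ≤ 16.

Compute the curl of F = (-27y^3 - 27y, 27x, 0):
    (∇ × F)_x = ∂F_z/∂y - ∂F_y/∂z = 0,
    (∇ × F)_y = ∂F_x/∂z - ∂F_z/∂x = 0,
    (∇ × F)_z = ∂F_y/∂x - ∂F_x/∂y = 81y^2 + 54.

On z = 2, (curl F)_z = 81y^2 + 54.

Convert to polar (x = r cos θ, y = r sin θ, dA = r dr dθ); the integrand becomes 81r^2sin(θ)^2 + 54, so

    ∬_D (curl F)_z dA = ∫_0^{2π} ∫_0^{4} (81r^2sin(θ)^2 + 54) · r dr dθ.

Inner (r from 0 to 4): 5184sin(θ)^2 + 432.
Outer (θ from 0 to 2π): 6048π.

Therefore ∮_C F · dr = 6048π.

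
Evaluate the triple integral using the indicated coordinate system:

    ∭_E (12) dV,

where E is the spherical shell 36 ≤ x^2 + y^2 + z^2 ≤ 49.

In spherical coordinates, x = ρ sin(φ) cos(θ), y = ρ sin(φ) sin(θ), z = ρ cos(φ), and dV = ρ^2 sin(φ) dρ dφ dθ.

The integrand becomes 12, so

    ∭_E (12) dV = ∫_{0}^{2π} ∫_{0}^{π} ∫_{6}^{7} (12) · ρ^2 sin(φ) dρ dφ dθ.

Inner (ρ): 508sin(φ).
Middle (φ): 1016.
Outer (θ): 2032π.

Therefore the triple integral equals 2032π.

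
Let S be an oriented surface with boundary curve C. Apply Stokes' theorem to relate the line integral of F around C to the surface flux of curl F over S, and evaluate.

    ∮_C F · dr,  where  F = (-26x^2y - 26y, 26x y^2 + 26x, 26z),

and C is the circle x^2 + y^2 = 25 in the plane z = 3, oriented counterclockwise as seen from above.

Let S be the flat disk x^2 + y^2 ≤ 25 in the plane z = 3, with upward unit normal n̂ = ẑ. By Stokes' theorem,

    ∮_C F · dr = ∬_S (∇ × F) · n̂ dS = ∬_D (curl F)_z dA,

where D is the disk x^2 + y^2 ≤ 25.

Compute the curl of F = (-26x^2y - 26y, 26x y^2 + 26x, 26z):
    (∇ × F)_x = ∂F_z/∂y - ∂F_y/∂z = 0,
    (∇ × F)_y = ∂F_x/∂z - ∂F_z/∂x = 0,
    (∇ × F)_z = ∂F_y/∂x - ∂F_x/∂y = 26x^2 + 26y^2 + 52.

On z = 3, (curl F)_z = 26x^2 + 26y^2 + 52.

Convert to polar (x = r cos θ, y = r sin θ, dA = r dr dθ); the integrand becomes 26r^2 + 52, so

    ∬_D (curl F)_z dA = ∫_0^{2π} ∫_0^{5} (26r^2 + 52) · r dr dθ.

Inner (r from 0 to 5): 9425/2.
Outer (θ from 0 to 2π): 9425π.

Therefore ∮_C F · dr = 9425π.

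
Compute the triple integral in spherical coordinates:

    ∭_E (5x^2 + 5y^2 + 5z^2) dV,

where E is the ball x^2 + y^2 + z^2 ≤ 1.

In spherical coordinates, x = ρ sin(φ) cos(θ), y = ρ sin(φ) sin(θ), z = ρ cos(φ), and dV = ρ^2 sin(φ) dρ dφ dθ.

The integrand becomes 5ρ^2, so

    ∭_E (5x^2 + 5y^2 + 5z^2) dV = ∫_{0}^{2π} ∫_{0}^{π} ∫_{0}^{1} (5ρ^2) · ρ^2 sin(φ) dρ dφ dθ.

Inner (ρ): sin(φ).
Middle (φ): 2.
Outer (θ): 4π.

Therefore the triple integral equals 4π.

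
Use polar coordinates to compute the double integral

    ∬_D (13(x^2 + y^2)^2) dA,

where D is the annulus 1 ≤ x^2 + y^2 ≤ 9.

The region D is 1 ≤ r ≤ 3, 0 ≤ θ ≤ 2π in polar coordinates, where x = r cos(θ), y = r sin(θ), and dA = r dr dθ.

Under the substitution, the integrand becomes 13r^4, so

    ∬_D (13(x^2 + y^2)^2) dA = ∫_{0}^{2π} ∫_{1}^{3} (13r^4) · r dr dθ.

Inner integral (in r): ∫_{1}^{3} (13r^4) · r dr = 4732/3.

Outer integral (in θ): ∫_{0}^{2π} (4732/3) dθ = 9464π/3.

Therefore ∬_D (13(x^2 + y^2)^2) dA = 9464π/3.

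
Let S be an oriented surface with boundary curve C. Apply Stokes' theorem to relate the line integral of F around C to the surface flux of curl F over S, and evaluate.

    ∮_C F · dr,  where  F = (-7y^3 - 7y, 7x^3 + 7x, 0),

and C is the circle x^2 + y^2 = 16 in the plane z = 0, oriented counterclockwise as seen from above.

Let S be the flat disk x^2 + y^2 ≤ 16 in the plane z = 0, with upward unit normal n̂ = ẑ. By Stokes' theorem,

    ∮_C F · dr = ∬_S (∇ × F) · n̂ dS = ∬_D (curl F)_z dA,

where D is the disk x^2 + y^2 ≤ 16.

Compute the curl of F = (-7y^3 - 7y, 7x^3 + 7x, 0):
    (∇ × F)_x = ∂F_z/∂y - ∂F_y/∂z = 0,
    (∇ × F)_y = ∂F_x/∂z - ∂F_z/∂x = 0,
    (∇ × F)_z = ∂F_y/∂x - ∂F_x/∂y = 21x^2 + 21y^2 + 14.

On z = 0, (curl F)_z = 21x^2 + 21y^2 + 14.

Convert to polar (x = r cos θ, y = r sin θ, dA = r dr dθ); the integrand becomes 21r^2 + 14, so

    ∬_D (curl F)_z dA = ∫_0^{2π} ∫_0^{4} (21r^2 + 14) · r dr dθ.

Inner (r from 0 to 4): 1456.
Outer (θ from 0 to 2π): 2912π.

Therefore ∮_C F · dr = 2912π.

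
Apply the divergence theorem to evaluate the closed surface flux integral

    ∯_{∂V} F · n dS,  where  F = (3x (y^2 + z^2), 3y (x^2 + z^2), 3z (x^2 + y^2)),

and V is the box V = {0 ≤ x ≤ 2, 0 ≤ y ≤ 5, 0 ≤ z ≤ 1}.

By the divergence theorem,

    ∯_{∂V} F · n dS = ∭_V (∇ · F) dV.

Compute the divergence:
    ∇ · F = ∂F_x/∂x + ∂F_y/∂y + ∂F_z/∂z = 3y^2 + 3z^2 + 3x^2 + 3z^2 + 3x^2 + 3y^2 = 6x^2 + 6y^2 + 6z^2.

V is a rectangular box, so dV = dx dy dz with 0 ≤ x ≤ 2, 0 ≤ y ≤ 5, 0 ≤ z ≤ 1.

Integrate (6x^2 + 6y^2 + 6z^2) over V as an iterated integral:

    ∭_V (∇·F) dV = ∫_0^{2} ∫_0^{5} ∫_0^{1} (6x^2 + 6y^2 + 6z^2) dz dy dx.

Inner (z from 0 to 1): 6x^2 + 6y^2 + 2.
Middle (y from 0 to 5): 30x^2 + 260.
Outer (x from 0 to 2): 600.

Therefore ∯_{∂V} F · n dS = 600.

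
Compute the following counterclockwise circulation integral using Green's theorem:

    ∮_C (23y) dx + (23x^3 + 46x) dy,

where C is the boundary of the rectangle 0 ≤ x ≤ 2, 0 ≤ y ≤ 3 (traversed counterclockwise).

Green's theorem converts the closed line integral into a double integral over the enclosed region D:

    ∮_C P dx + Q dy = ∬_D (∂Q/∂x - ∂P/∂y) dA.

Here P = 23y, Q = 23x^3 + 46x, so

    ∂Q/∂x = 69x^2 + 46,    ∂P/∂y = 23,
    ∂Q/∂x - ∂P/∂y = 69x^2 + 23.

D is the region 0 ≤ x ≤ 2, 0 ≤ y ≤ 3. Evaluating the double integral:

    ∬_D (69x^2 + 23) dA = ∫_0^{2} ∫_0^{3} (69x^2 + 23) dy dx.

Inner (y from 0 to 3): 207x^2 + 69.
Outer (x from 0 to 2): 690.

Therefore ∮_C P dx + Q dy = 690.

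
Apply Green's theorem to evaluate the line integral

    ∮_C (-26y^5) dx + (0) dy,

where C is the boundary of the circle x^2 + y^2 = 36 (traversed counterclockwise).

Green's theorem converts the closed line integral into a double integral over the enclosed region D:

    ∮_C P dx + Q dy = ∬_D (∂Q/∂x - ∂P/∂y) dA.

Here P = -26y^5, Q = 0, so

    ∂Q/∂x = 0,    ∂P/∂y = -130y^4,
    ∂Q/∂x - ∂P/∂y = 130y^4.

D is the region x^2 + y^2 ≤ 36. Evaluating the double integral:

In polar coordinates (x = r cos θ, y = r sin θ, dA = r dr dθ) the integrand becomes 130r^4sin(θ)^4, so

    ∬_D (130y^4) dA = ∫_0^{2π} ∫_0^{6} (130r^4sin(θ)^4) · r dr dθ.

Inner (r from 0 to 6): 1010880sin(θ)^4.
Outer (θ from 0 to 2π): 758160π.

Therefore ∮_C P dx + Q dy = 758160π.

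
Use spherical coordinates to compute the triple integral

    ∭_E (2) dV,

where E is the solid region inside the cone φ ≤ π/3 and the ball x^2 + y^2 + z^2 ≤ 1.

In spherical coordinates, x = ρ sin(φ) cos(θ), y = ρ sin(φ) sin(θ), z = ρ cos(φ), and dV = ρ^2 sin(φ) dρ dφ dθ.

The integrand becomes 2, so

    ∭_E (2) dV = ∫_{0}^{2π} ∫_{0}^{π/3} ∫_{0}^{1} (2) · ρ^2 sin(φ) dρ dφ dθ.

Inner (ρ): 2sin(φ)/3.
Middle (φ): 1/3.
Outer (θ): 2π/3.

Therefore the triple integral equals 2π/3.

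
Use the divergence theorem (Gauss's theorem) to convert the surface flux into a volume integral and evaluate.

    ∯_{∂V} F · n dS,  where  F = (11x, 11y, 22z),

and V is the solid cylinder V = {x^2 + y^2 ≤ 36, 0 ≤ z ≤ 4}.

By the divergence theorem,

    ∯_{∂V} F · n dS = ∭_V (∇ · F) dV.

Compute the divergence:
    ∇ · F = ∂F_x/∂x + ∂F_y/∂y + ∂F_z/∂z = 11 + 11 + 22 = 44.

In cylindrical coordinates, x = r cos(θ), y = r sin(θ), z = z, dV = r dr dθ dz, with 0 ≤ r ≤ 6, 0 ≤ θ ≤ 2π, 0 ≤ z ≤ 4.

The integrand, after substitution and multiplying by the volume element, becomes (44) · r, so

    ∭_V (∇·F) dV = ∫_0^{2π} ∫_0^{6} ∫_0^{4} (44) · r dz dr dθ.

Inner (z from 0 to 4): 176r.
Middle (r from 0 to 6): 3168.
Outer (θ from 0 to 2π): 6336π.

Therefore ∯_{∂V} F · n dS = 6336π.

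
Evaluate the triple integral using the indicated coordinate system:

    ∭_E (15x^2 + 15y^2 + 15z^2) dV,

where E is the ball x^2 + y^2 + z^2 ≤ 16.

In spherical coordinates, x = ρ sin(φ) cos(θ), y = ρ sin(φ) sin(θ), z = ρ cos(φ), and dV = ρ^2 sin(φ) dρ dφ dθ.

The integrand becomes 15ρ^2, so

    ∭_E (15x^2 + 15y^2 + 15z^2) dV = ∫_{0}^{2π} ∫_{0}^{π} ∫_{0}^{4} (15ρ^2) · ρ^2 sin(φ) dρ dφ dθ.

Inner (ρ): 3072sin(φ).
Middle (φ): 6144.
Outer (θ): 12288π.

Therefore the triple integral equals 12288π.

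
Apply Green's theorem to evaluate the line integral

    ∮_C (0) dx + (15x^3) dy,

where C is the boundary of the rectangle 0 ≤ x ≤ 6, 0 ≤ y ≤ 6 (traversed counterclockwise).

Green's theorem converts the closed line integral into a double integral over the enclosed region D:

    ∮_C P dx + Q dy = ∬_D (∂Q/∂x - ∂P/∂y) dA.

Here P = 0, Q = 15x^3, so

    ∂Q/∂x = 45x^2,    ∂P/∂y = 0,
    ∂Q/∂x - ∂P/∂y = 45x^2.

D is the region 0 ≤ x ≤ 6, 0 ≤ y ≤ 6. Evaluating the double integral:

    ∬_D (45x^2) dA = ∫_0^{6} ∫_0^{6} (45x^2) dy dx.

Inner (y from 0 to 6): 270x^2.
Outer (x from 0 to 6): 19440.

Therefore ∮_C P dx + Q dy = 19440.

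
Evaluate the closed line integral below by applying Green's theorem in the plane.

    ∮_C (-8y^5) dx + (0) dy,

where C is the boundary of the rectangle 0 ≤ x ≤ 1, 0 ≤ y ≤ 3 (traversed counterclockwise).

Green's theorem converts the closed line integral into a double integral over the enclosed region D:

    ∮_C P dx + Q dy = ∬_D (∂Q/∂x - ∂P/∂y) dA.

Here P = -8y^5, Q = 0, so

    ∂Q/∂x = 0,    ∂P/∂y = -40y^4,
    ∂Q/∂x - ∂P/∂y = 40y^4.

D is the region 0 ≤ x ≤ 1, 0 ≤ y ≤ 3. Evaluating the double integral:

    ∬_D (40y^4) dA = ∫_0^{1} ∫_0^{3} (40y^4) dy dx.

Inner (y from 0 to 3): 1944.
Outer (x from 0 to 1): 1944.

Therefore ∮_C P dx + Q dy = 1944.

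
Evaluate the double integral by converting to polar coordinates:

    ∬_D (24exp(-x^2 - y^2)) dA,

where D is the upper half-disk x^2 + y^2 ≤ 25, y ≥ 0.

The region D is 0 ≤ r ≤ 5, 0 ≤ θ ≤ π in polar coordinates, where x = r cos(θ), y = r sin(θ), and dA = r dr dθ.

Under the substitution, the integrand becomes 24exp(-r^2), so

    ∬_D (24exp(-x^2 - y^2)) dA = ∫_{0}^{π} ∫_{0}^{5} (24exp(-r^2)) · r dr dθ.

Inner integral (in r): ∫_{0}^{5} (24exp(-r^2)) · r dr = 12 - 12exp(-25).

Outer integral (in θ): ∫_{0}^{π} (12 - 12exp(-25)) dθ = -12π exp(-25) + 12π.

Therefore ∬_D (24exp(-x^2 - y^2)) dA = -12π exp(-25) + 12π.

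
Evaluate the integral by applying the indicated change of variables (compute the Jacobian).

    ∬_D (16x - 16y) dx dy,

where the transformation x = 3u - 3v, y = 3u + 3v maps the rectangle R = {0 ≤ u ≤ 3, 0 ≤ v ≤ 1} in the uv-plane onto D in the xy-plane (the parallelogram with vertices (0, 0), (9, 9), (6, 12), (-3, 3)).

Compute the Jacobian determinant of (x, y) with respect to (u, v):

    ∂(x,y)/∂(u,v) = | 3  -3 | = (3)(3) - (-3)(3) = 18.
                   | 3  3 |

Its absolute value is |J| = 18 (the area scaling factor).

Substituting x = 3u - 3v, y = 3u + 3v into the integrand,

    16x - 16y → -96v,

so the integral becomes

    ∬_R (-96v) · |J| du dv = ∫_0^3 ∫_0^1 (-1728v) dv du.

Inner (v): -864.
Outer (u): -2592.

Therefore ∬_D (16x - 16y) dx dy = -2592.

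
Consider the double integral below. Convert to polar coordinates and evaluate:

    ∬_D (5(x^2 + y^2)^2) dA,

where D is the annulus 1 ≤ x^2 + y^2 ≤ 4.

The region D is 1 ≤ r ≤ 2, 0 ≤ θ ≤ 2π in polar coordinates, where x = r cos(θ), y = r sin(θ), and dA = r dr dθ.

Under the substitution, the integrand becomes 5r^4, so

    ∬_D (5(x^2 + y^2)^2) dA = ∫_{0}^{2π} ∫_{1}^{2} (5r^4) · r dr dθ.

Inner integral (in r): ∫_{1}^{2} (5r^4) · r dr = 105/2.

Outer integral (in θ): ∫_{0}^{2π} (105/2) dθ = 105π.

Therefore ∬_D (5(x^2 + y^2)^2) dA = 105π.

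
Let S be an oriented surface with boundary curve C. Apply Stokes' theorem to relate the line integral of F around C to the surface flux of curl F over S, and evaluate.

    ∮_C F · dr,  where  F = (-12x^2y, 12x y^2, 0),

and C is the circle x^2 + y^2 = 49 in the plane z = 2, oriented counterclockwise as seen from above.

Let S be the flat disk x^2 + y^2 ≤ 49 in the plane z = 2, with upward unit normal n̂ = ẑ. By Stokes' theorem,

    ∮_C F · dr = ∬_S (∇ × F) · n̂ dS = ∬_D (curl F)_z dA,

where D is the disk x^2 + y^2 ≤ 49.

Compute the curl of F = (-12x^2y, 12x y^2, 0):
    (∇ × F)_x = ∂F_z/∂y - ∂F_y/∂z = 0,
    (∇ × F)_y = ∂F_x/∂z - ∂F_z/∂x = 0,
    (∇ × F)_z = ∂F_y/∂x - ∂F_x/∂y = 12x^2 + 12y^2.

On z = 2, (curl F)_z = 12x^2 + 12y^2.

Convert to polar (x = r cos θ, y = r sin θ, dA = r dr dθ); the integrand becomes 12r^2, so

    ∬_D (curl F)_z dA = ∫_0^{2π} ∫_0^{7} (12r^2) · r dr dθ.

Inner (r from 0 to 7): 7203.
Outer (θ from 0 to 2π): 14406π.

Therefore ∮_C F · dr = 14406π.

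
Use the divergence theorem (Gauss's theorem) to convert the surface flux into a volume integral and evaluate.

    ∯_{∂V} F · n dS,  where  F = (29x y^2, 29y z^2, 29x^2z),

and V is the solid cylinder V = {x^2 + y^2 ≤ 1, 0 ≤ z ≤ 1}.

By the divergence theorem,

    ∯_{∂V} F · n dS = ∭_V (∇ · F) dV.

Compute the divergence:
    ∇ · F = ∂F_x/∂x + ∂F_y/∂y + ∂F_z/∂z = 29y^2 + 29z^2 + 29x^2 = 29x^2 + 29y^2 + 29z^2.

In cylindrical coordinates, x = r cos(θ), y = r sin(θ), z = z, dV = r dr dθ dz, with 0 ≤ r ≤ 1, 0 ≤ θ ≤ 2π, 0 ≤ z ≤ 1.

The integrand, after substitution and multiplying by the volume element, becomes (29r^2 + 29z^2) · r, so

    ∭_V (∇·F) dV = ∫_0^{2π} ∫_0^{1} ∫_0^{1} (29r^2 + 29z^2) · r dz dr dθ.

Inner (z from 0 to 1): 29r (r^2 + 1/3).
Middle (r from 0 to 1): 145/12.
Outer (θ from 0 to 2π): 145π/6.

Therefore ∯_{∂V} F · n dS = 145π/6.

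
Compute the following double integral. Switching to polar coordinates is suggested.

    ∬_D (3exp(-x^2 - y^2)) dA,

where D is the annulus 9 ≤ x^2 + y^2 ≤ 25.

The region D is 3 ≤ r ≤ 5, 0 ≤ θ ≤ 2π in polar coordinates, where x = r cos(θ), y = r sin(θ), and dA = r dr dθ.

Under the substitution, the integrand becomes 3exp(-r^2), so

    ∬_D (3exp(-x^2 - y^2)) dA = ∫_{0}^{2π} ∫_{3}^{5} (3exp(-r^2)) · r dr dθ.

Inner integral (in r): ∫_{3}^{5} (3exp(-r^2)) · r dr = -(3 - 3exp(16))exp(-25)/2.

Outer integral (in θ): ∫_{0}^{2π} (-(3 - 3exp(16))exp(-25)/2) dθ = -3π (1 - exp(16))exp(-25).

Therefore ∬_D (3exp(-x^2 - y^2)) dA = -3π (1 - exp(16))exp(-25).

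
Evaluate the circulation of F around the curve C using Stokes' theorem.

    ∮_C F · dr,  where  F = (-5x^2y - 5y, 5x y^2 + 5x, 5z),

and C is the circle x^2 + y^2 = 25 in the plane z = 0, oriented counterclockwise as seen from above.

Let S be the flat disk x^2 + y^2 ≤ 25 in the plane z = 0, with upward unit normal n̂ = ẑ. By Stokes' theorem,

    ∮_C F · dr = ∬_S (∇ × F) · n̂ dS = ∬_D (curl F)_z dA,

where D is the disk x^2 + y^2 ≤ 25.

Compute the curl of F = (-5x^2y - 5y, 5x y^2 + 5x, 5z):
    (∇ × F)_x = ∂F_z/∂y - ∂F_y/∂z = 0,
    (∇ × F)_y = ∂F_x/∂z - ∂F_z/∂x = 0,
    (∇ × F)_z = ∂F_y/∂x - ∂F_x/∂y = 5x^2 + 5y^2 + 10.

On z = 0, (curl F)_z = 5x^2 + 5y^2 + 10.

Convert to polar (x = r cos θ, y = r sin θ, dA = r dr dθ); the integrand becomes 5r^2 + 10, so

    ∬_D (curl F)_z dA = ∫_0^{2π} ∫_0^{5} (5r^2 + 10) · r dr dθ.

Inner (r from 0 to 5): 3625/4.
Outer (θ from 0 to 2π): 3625π/2.

Therefore ∮_C F · dr = 3625π/2.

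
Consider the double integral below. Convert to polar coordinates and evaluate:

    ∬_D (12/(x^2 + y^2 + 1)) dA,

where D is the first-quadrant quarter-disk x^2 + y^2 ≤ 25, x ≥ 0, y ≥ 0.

The region D is 0 ≤ r ≤ 5, 0 ≤ θ ≤ π/2 in polar coordinates, where x = r cos(θ), y = r sin(θ), and dA = r dr dθ.

Under the substitution, the integrand becomes 12/(r^2 + 1), so

    ∬_D (12/(x^2 + y^2 + 1)) dA = ∫_{0}^{π/2} ∫_{0}^{5} (12/(r^2 + 1)) · r dr dθ.

Inner integral (in r): ∫_{0}^{5} (12/(r^2 + 1)) · r dr = log(308915776).

Outer integral (in θ): ∫_{0}^{π/2} (log(308915776)) dθ = 3π log(26).

Therefore ∬_D (12/(x^2 + y^2 + 1)) dA = 3π log(26).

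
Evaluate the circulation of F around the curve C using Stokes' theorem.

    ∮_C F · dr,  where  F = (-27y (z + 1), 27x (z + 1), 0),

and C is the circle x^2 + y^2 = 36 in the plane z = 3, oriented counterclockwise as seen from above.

Let S be the flat disk x^2 + y^2 ≤ 36 in the plane z = 3, with upward unit normal n̂ = ẑ. By Stokes' theorem,

    ∮_C F · dr = ∬_S (∇ × F) · n̂ dS = ∬_D (curl F)_z dA,

where D is the disk x^2 + y^2 ≤ 36.

Compute the curl of F = (-27y (z + 1), 27x (z + 1), 0):
    (∇ × F)_x = ∂F_z/∂y - ∂F_y/∂z = -27x,
    (∇ × F)_y = ∂F_x/∂z - ∂F_z/∂x = -27y,
    (∇ × F)_z = ∂F_y/∂x - ∂F_x/∂y = 54z + 54.

On z = 3, (curl F)_z = 216.

Convert to polar (x = r cos θ, y = r sin θ, dA = r dr dθ); the integrand becomes 216, so

    ∬_D (curl F)_z dA = ∫_0^{2π} ∫_0^{6} (216) · r dr dθ.

Inner (r from 0 to 6): 3888.
Outer (θ from 0 to 2π): 7776π.

Therefore ∮_C F · dr = 7776π.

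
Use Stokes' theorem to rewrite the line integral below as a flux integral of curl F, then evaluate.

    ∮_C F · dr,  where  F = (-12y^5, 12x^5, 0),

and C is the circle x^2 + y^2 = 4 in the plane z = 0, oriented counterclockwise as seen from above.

Let S be the flat disk x^2 + y^2 ≤ 4 in the plane z = 0, with upward unit normal n̂ = ẑ. By Stokes' theorem,

    ∮_C F · dr = ∬_S (∇ × F) · n̂ dS = ∬_D (curl F)_z dA,

where D is the disk x^2 + y^2 ≤ 4.

Compute the curl of F = (-12y^5, 12x^5, 0):
    (∇ × F)_x = ∂F_z/∂y - ∂F_y/∂z = 0,
    (∇ × F)_y = ∂F_x/∂z - ∂F_z/∂x = 0,
    (∇ × F)_z = ∂F_y/∂x - ∂F_x/∂y = 60x^4 + 60y^4.

On z = 0, (curl F)_z = 60x^4 + 60y^4.

Convert to polar (x = r cos θ, y = r sin θ, dA = r dr dθ); the integrand becomes 60r^4(sin(θ)^4 + cos(θ)^4), so

    ∬_D (curl F)_z dA = ∫_0^{2π} ∫_0^{2} (60r^4(sin(θ)^4 + cos(θ)^4)) · r dr dθ.

Inner (r from 0 to 2): 640sin(θ)^4 + 640cos(θ)^4.
Outer (θ from 0 to 2π): 960π.

Therefore ∮_C F · dr = 960π.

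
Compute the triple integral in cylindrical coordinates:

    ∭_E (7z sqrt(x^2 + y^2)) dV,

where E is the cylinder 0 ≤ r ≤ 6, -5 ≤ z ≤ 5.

In cylindrical coordinates, x = r cos(θ), y = r sin(θ), z = z, and dV = r dr dθ dz.

The integrand becomes 7r z, so

    ∭_E (7z sqrt(x^2 + y^2)) dV = ∫_{0}^{2π} ∫_{0}^{6} ∫_{-5}^{5} (7r z) · r dz dr dθ.

Inner (z): 0.
Middle (r from 0 to 6): 0.
Outer (θ): 0.

Therefore the triple integral equals 0.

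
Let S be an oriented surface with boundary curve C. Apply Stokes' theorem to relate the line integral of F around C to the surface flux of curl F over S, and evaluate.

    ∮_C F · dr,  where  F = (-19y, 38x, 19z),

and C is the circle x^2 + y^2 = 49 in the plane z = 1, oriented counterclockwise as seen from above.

Let S be the flat disk x^2 + y^2 ≤ 49 in the plane z = 1, with upward unit normal n̂ = ẑ. By Stokes' theorem,

    ∮_C F · dr = ∬_S (∇ × F) · n̂ dS = ∬_D (curl F)_z dA,

where D is the disk x^2 + y^2 ≤ 49.

Compute the curl of F = (-19y, 38x, 19z):
    (∇ × F)_x = ∂F_z/∂y - ∂F_y/∂z = 0,
    (∇ × F)_y = ∂F_x/∂z - ∂F_z/∂x = 0,
    (∇ × F)_z = ∂F_y/∂x - ∂F_x/∂y = 57.

On z = 1, (curl F)_z = 57.

Convert to polar (x = r cos θ, y = r sin θ, dA = r dr dθ); the integrand becomes 57, so

    ∬_D (curl F)_z dA = ∫_0^{2π} ∫_0^{7} (57) · r dr dθ.

Inner (r from 0 to 7): 2793/2.
Outer (θ from 0 to 2π): 2793π.

Therefore ∮_C F · dr = 2793π.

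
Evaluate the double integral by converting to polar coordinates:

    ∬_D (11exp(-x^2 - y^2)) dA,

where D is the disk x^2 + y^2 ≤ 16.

The region D is 0 ≤ r ≤ 4, 0 ≤ θ ≤ 2π in polar coordinates, where x = r cos(θ), y = r sin(θ), and dA = r dr dθ.

Under the substitution, the integrand becomes 11exp(-r^2), so

    ∬_D (11exp(-x^2 - y^2)) dA = ∫_{0}^{2π} ∫_{0}^{4} (11exp(-r^2)) · r dr dθ.

Inner integral (in r): ∫_{0}^{4} (11exp(-r^2)) · r dr = 11/2 - 11exp(-16)/2.

Outer integral (in θ): ∫_{0}^{2π} (11/2 - 11exp(-16)/2) dθ = -11π exp(-16) + 11π.

Therefore ∬_D (11exp(-x^2 - y^2)) dA = -11π exp(-16) + 11π.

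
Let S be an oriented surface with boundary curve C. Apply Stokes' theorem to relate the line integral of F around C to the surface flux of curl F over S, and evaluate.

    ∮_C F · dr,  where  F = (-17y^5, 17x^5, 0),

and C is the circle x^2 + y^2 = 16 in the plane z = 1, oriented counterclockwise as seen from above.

Let S be the flat disk x^2 + y^2 ≤ 16 in the plane z = 1, with upward unit normal n̂ = ẑ. By Stokes' theorem,

    ∮_C F · dr = ∬_S (∇ × F) · n̂ dS = ∬_D (curl F)_z dA,

where D is the disk x^2 + y^2 ≤ 16.

Compute the curl of F = (-17y^5, 17x^5, 0):
    (∇ × F)_x = ∂F_z/∂y - ∂F_y/∂z = 0,
    (∇ × F)_y = ∂F_x/∂z - ∂F_z/∂x = 0,
    (∇ × F)_z = ∂F_y/∂x - ∂F_x/∂y = 85x^4 + 85y^4.

On z = 1, (curl F)_z = 85x^4 + 85y^4.

Convert to polar (x = r cos θ, y = r sin θ, dA = r dr dθ); the integrand becomes 85r^4(sin(θ)^4 + cos(θ)^4), so

    ∬_D (curl F)_z dA = ∫_0^{2π} ∫_0^{4} (85r^4(sin(θ)^4 + cos(θ)^4)) · r dr dθ.

Inner (r from 0 to 4): 174080sin(θ)^4/3 + 174080cos(θ)^4/3.
Outer (θ from 0 to 2π): 87040π.

Therefore ∮_C F · dr = 87040π.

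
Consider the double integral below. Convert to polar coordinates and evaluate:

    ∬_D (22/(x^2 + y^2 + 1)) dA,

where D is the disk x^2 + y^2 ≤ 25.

The region D is 0 ≤ r ≤ 5, 0 ≤ θ ≤ 2π in polar coordinates, where x = r cos(θ), y = r sin(θ), and dA = r dr dθ.

Under the substitution, the integrand becomes 22/(r^2 + 1), so

    ∬_D (22/(x^2 + y^2 + 1)) dA = ∫_{0}^{2π} ∫_{0}^{5} (22/(r^2 + 1)) · r dr dθ.

Inner integral (in r): ∫_{0}^{5} (22/(r^2 + 1)) · r dr = log(3670344486987776).

Outer integral (in θ): ∫_{0}^{2π} (log(3670344486987776)) dθ = 22π log(26).

Therefore ∬_D (22/(x^2 + y^2 + 1)) dA = 22π log(26).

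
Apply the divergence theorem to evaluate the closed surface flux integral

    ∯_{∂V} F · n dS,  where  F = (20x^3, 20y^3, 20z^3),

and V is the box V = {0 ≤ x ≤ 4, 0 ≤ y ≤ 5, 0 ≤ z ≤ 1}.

By the divergence theorem,

    ∯_{∂V} F · n dS = ∭_V (∇ · F) dV.

Compute the divergence:
    ∇ · F = ∂F_x/∂x + ∂F_y/∂y + ∂F_z/∂z = 60x^2 + 60y^2 + 60z^2.

V is a rectangular box, so dV = dx dy dz with 0 ≤ x ≤ 4, 0 ≤ y ≤ 5, 0 ≤ z ≤ 1.

Integrate (60x^2 + 60y^2 + 60z^2) over V as an iterated integral:

    ∭_V (∇·F) dV = ∫_0^{4} ∫_0^{5} ∫_0^{1} (60x^2 + 60y^2 + 60z^2) dz dy dx.

Inner (z from 0 to 1): 60x^2 + 60y^2 + 20.
Middle (y from 0 to 5): 300x^2 + 2600.
Outer (x from 0 to 4): 16800.

Therefore ∯_{∂V} F · n dS = 16800.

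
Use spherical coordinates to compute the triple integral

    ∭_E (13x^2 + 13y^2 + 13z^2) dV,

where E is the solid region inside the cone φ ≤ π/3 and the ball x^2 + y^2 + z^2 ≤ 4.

In spherical coordinates, x = ρ sin(φ) cos(θ), y = ρ sin(φ) sin(θ), z = ρ cos(φ), and dV = ρ^2 sin(φ) dρ dφ dθ.

The integrand becomes 13ρ^2, so

    ∭_E (13x^2 + 13y^2 + 13z^2) dV = ∫_{0}^{2π} ∫_{0}^{π/3} ∫_{0}^{2} (13ρ^2) · ρ^2 sin(φ) dρ dφ dθ.

Inner (ρ): 416sin(φ)/5.
Middle (φ): 208/5.
Outer (θ): 416π/5.

Therefore the triple integral equals 416π/5.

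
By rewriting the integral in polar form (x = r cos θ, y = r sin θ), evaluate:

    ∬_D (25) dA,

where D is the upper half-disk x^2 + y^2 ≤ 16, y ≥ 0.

The region D is 0 ≤ r ≤ 4, 0 ≤ θ ≤ π in polar coordinates, where x = r cos(θ), y = r sin(θ), and dA = r dr dθ.

Under the substitution, the integrand becomes 25, so

    ∬_D (25) dA = ∫_{0}^{π} ∫_{0}^{4} (25) · r dr dθ.

Inner integral (in r): ∫_{0}^{4} (25) · r dr = 200.

Outer integral (in θ): ∫_{0}^{π} (200) dθ = 200π.

Therefore ∬_D (25) dA = 200π.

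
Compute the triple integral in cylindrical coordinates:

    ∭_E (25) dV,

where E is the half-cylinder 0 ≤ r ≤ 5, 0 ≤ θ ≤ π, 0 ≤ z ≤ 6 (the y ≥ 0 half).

In cylindrical coordinates, x = r cos(θ), y = r sin(θ), z = z, and dV = r dr dθ dz.

The integrand becomes 25, so

    ∭_E (25) dV = ∫_{0}^{π} ∫_{0}^{5} ∫_{0}^{6} (25) · r dz dr dθ.

Inner (z): 150r.
Middle (r from 0 to 5): 1875.
Outer (θ): 1875π.

Therefore the triple integral equals 1875π.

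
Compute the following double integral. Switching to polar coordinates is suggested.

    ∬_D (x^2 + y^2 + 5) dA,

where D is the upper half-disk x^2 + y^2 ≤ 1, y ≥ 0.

The region D is 0 ≤ r ≤ 1, 0 ≤ θ ≤ π in polar coordinates, where x = r cos(θ), y = r sin(θ), and dA = r dr dθ.

Under the substitution, the integrand becomes r^2 + 5, so

    ∬_D (x^2 + y^2 + 5) dA = ∫_{0}^{π} ∫_{0}^{1} (r^2 + 5) · r dr dθ.

Inner integral (in r): ∫_{0}^{1} (r^2 + 5) · r dr = 11/4.

Outer integral (in θ): ∫_{0}^{π} (11/4) dθ = 11π/4.

Therefore ∬_D (x^2 + y^2 + 5) dA = 11π/4.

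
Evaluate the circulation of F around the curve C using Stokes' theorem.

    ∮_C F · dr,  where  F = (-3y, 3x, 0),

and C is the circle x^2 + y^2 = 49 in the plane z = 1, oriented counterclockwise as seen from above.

Let S be the flat disk x^2 + y^2 ≤ 49 in the plane z = 1, with upward unit normal n̂ = ẑ. By Stokes' theorem,

    ∮_C F · dr = ∬_S (∇ × F) · n̂ dS = ∬_D (curl F)_z dA,

where D is the disk x^2 + y^2 ≤ 49.

Compute the curl of F = (-3y, 3x, 0):
    (∇ × F)_x = ∂F_z/∂y - ∂F_y/∂z = 0,
    (∇ × F)_y = ∂F_x/∂z - ∂F_z/∂x = 0,
    (∇ × F)_z = ∂F_y/∂x - ∂F_x/∂y = 6.

On z = 1, (curl F)_z = 6.

Convert to polar (x = r cos θ, y = r sin θ, dA = r dr dθ); the integrand becomes 6, so

    ∬_D (curl F)_z dA = ∫_0^{2π} ∫_0^{7} (6) · r dr dθ.

Inner (r from 0 to 7): 147.
Outer (θ from 0 to 2π): 294π.

Therefore ∮_C F · dr = 294π.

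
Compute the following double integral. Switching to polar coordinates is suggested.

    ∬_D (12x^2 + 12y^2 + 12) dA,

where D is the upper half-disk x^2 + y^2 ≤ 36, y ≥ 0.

The region D is 0 ≤ r ≤ 6, 0 ≤ θ ≤ π in polar coordinates, where x = r cos(θ), y = r sin(θ), and dA = r dr dθ.

Under the substitution, the integrand becomes 12r^2 + 12, so

    ∬_D (12x^2 + 12y^2 + 12) dA = ∫_{0}^{π} ∫_{0}^{6} (12r^2 + 12) · r dr dθ.

Inner integral (in r): ∫_{0}^{6} (12r^2 + 12) · r dr = 4104.

Outer integral (in θ): ∫_{0}^{π} (4104) dθ = 4104π.

Therefore ∬_D (12x^2 + 12y^2 + 12) dA = 4104π.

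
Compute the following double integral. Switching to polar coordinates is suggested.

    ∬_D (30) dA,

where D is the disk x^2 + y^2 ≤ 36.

The region D is 0 ≤ r ≤ 6, 0 ≤ θ ≤ 2π in polar coordinates, where x = r cos(θ), y = r sin(θ), and dA = r dr dθ.

Under the substitution, the integrand becomes 30, so

    ∬_D (30) dA = ∫_{0}^{2π} ∫_{0}^{6} (30) · r dr dθ.

Inner integral (in r): ∫_{0}^{6} (30) · r dr = 540.

Outer integral (in θ): ∫_{0}^{2π} (540) dθ = 1080π.

Therefore ∬_D (30) dA = 1080π.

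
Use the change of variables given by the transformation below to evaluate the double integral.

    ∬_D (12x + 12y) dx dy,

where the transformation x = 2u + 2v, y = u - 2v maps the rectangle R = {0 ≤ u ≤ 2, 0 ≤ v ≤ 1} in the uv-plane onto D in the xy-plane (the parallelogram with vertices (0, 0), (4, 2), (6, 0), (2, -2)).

Compute the Jacobian determinant of (x, y) with respect to (u, v):

    ∂(x,y)/∂(u,v) = | 2  2 | = (2)(-2) - (2)(1) = -6.
                   | 1  -2 |

Its absolute value is |J| = 6 (the area scaling factor).

Substituting x = 2u + 2v, y = u - 2v into the integrand,

    12x + 12y → 36u,

so the integral becomes

    ∬_R (36u) · |J| du dv = ∫_0^2 ∫_0^1 (216u) dv du.

Inner (v): 216u.
Outer (u): 432.

Therefore ∬_D (12x + 12y) dx dy = 432.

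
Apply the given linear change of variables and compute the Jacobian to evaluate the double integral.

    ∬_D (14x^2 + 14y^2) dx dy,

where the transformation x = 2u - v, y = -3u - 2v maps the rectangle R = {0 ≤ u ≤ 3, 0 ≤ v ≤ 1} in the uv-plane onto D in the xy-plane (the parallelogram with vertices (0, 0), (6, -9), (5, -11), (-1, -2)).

Compute the Jacobian determinant of (x, y) with respect to (u, v):

    ∂(x,y)/∂(u,v) = | 2  -1 | = (2)(-2) - (-1)(-3) = -7.
                   | -3  -2 |

Its absolute value is |J| = 7 (the area scaling factor).

Substituting x = 2u - v, y = -3u - 2v into the integrand,

    14x^2 + 14y^2 → 182u^2 + 112u v + 70v^2,

so the integral becomes

    ∬_R (182u^2 + 112u v + 70v^2) · |J| du dv = ∫_0^3 ∫_0^1 (1274u^2 + 784u v + 490v^2) dv du.

Inner (v): 1274u^2 + 392u + 490/3.
Outer (u): 13720.

Therefore ∬_D (14x^2 + 14y^2) dx dy = 13720.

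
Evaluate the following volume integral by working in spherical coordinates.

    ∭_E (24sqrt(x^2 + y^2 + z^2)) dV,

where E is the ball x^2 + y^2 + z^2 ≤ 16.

In spherical coordinates, x = ρ sin(φ) cos(θ), y = ρ sin(φ) sin(θ), z = ρ cos(φ), and dV = ρ^2 sin(φ) dρ dφ dθ.

The integrand becomes 24ρ, so

    ∭_E (24sqrt(x^2 + y^2 + z^2)) dV = ∫_{0}^{2π} ∫_{0}^{π} ∫_{0}^{4} (24ρ) · ρ^2 sin(φ) dρ dφ dθ.

Inner (ρ): 1536sin(φ).
Middle (φ): 3072.
Outer (θ): 6144π.

Therefore the triple integral equals 6144π.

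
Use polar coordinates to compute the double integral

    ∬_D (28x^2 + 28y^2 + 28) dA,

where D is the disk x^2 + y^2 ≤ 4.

The region D is 0 ≤ r ≤ 2, 0 ≤ θ ≤ 2π in polar coordinates, where x = r cos(θ), y = r sin(θ), and dA = r dr dθ.

Under the substitution, the integrand becomes 28r^2 + 28, so

    ∬_D (28x^2 + 28y^2 + 28) dA = ∫_{0}^{2π} ∫_{0}^{2} (28r^2 + 28) · r dr dθ.

Inner integral (in r): ∫_{0}^{2} (28r^2 + 28) · r dr = 168.

Outer integral (in θ): ∫_{0}^{2π} (168) dθ = 336π.

Therefore ∬_D (28x^2 + 28y^2 + 28) dA = 336π.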